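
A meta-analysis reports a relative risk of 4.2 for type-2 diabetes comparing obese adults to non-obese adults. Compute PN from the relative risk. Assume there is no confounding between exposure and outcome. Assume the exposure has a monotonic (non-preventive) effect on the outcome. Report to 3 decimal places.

Under exogeneity and monotonicity, PN = (RR − 1) / RR = 1 − 1/RR.
PN = (4.2 − 1) / 4.2 = 3.2 / 4.2 ≈ 0.7619

PN ≈ 0.762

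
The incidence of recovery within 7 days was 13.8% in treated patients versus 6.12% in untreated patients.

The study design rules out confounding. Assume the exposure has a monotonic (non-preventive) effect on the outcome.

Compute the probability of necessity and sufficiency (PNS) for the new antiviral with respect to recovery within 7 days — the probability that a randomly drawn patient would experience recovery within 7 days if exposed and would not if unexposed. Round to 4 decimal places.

PNS ≈ 0.0768

p₁ = 0.138, p₀ = 0.0612.
Under exogeneity and monotonicity, PNS = p₁ − p₀.
PNS = 0.138 − 0.0612 = 0.0768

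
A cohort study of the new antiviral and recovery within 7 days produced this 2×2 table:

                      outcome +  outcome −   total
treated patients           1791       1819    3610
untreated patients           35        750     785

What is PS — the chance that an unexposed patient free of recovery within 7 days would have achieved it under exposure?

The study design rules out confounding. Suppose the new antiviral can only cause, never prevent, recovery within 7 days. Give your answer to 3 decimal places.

p₁ = P(outcome | exposed) = 1791/3610 = 0.49612
p₀ = P(outcome | unexposed) = 35/785 = 0.044586
Under exogeneity and monotonicity, PS = (p₁ − p₀)/(1 − p₀).
PS = (0.49612 − 0.044586) / 0.95541 ≈ 0.4726

PS ≈ 0.473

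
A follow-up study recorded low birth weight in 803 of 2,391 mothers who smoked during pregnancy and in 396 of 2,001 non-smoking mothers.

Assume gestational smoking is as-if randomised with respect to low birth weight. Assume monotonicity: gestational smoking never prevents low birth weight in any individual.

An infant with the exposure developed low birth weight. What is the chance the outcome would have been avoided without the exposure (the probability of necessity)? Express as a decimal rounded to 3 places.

p₁ = P(outcome | exposed) = 803/2391 = 0.33584
p₀ = P(outcome | unexposed) = 396/2001 = 0.1979
Under exogeneity and monotonicity, PN = (p₁ − p₀) / p₁.
PN = (0.33584 − 0.1979) / 0.33584 = 0.13794 / 0.33584 ≈ 0.4107

PN ≈ 0.411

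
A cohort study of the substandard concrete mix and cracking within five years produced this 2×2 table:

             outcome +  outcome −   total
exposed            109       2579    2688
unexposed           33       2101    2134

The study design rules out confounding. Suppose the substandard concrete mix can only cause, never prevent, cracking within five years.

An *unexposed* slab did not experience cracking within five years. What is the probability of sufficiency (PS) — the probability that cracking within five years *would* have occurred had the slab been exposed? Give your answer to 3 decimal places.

PS ≈ 0.025

p₁ = P(outcome | exposed) = 109/2688 = 0.040551
p₀ = P(outcome | unexposed) = 33/2134 = 0.015464
Under exogeneity and monotonicity, PS = (p₁ − p₀)/(1 − p₀).
PS = (0.040551 − 0.015464) / 0.98454 ≈ 0.0255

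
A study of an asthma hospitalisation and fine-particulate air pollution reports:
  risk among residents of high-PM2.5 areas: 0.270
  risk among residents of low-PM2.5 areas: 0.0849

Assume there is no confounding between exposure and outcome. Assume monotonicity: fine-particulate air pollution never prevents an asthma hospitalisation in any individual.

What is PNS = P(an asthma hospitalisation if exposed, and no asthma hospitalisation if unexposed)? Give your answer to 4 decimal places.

PNS ≈ 0.1851

Let p₁ = 0.27, p₀ = 0.0849.
Under exogeneity and monotonicity, PNS = p₁ − p₀.
PNS = 0.27 − 0.0849 = 0.1851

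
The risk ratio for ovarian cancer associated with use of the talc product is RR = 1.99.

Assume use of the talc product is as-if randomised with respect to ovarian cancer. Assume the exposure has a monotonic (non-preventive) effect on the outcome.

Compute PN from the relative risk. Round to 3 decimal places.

Under exogeneity and monotonicity, PN = (RR − 1) / RR = 1 − 1/RR.
PN = (1.99 − 1) / 1.99 = 0.99 / 1.99 ≈ 0.4975

PN ≈ 0.497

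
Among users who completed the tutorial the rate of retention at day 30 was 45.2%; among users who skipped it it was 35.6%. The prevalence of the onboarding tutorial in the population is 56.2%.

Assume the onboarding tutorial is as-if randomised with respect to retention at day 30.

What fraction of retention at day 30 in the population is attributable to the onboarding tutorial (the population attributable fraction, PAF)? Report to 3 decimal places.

p₁ = 0.452, p₀ = 0.356.
Overall risk P(Y=1) = π·p₁ + (1−π)·p₀ = 0.562×0.452 + 0.438×0.356 = 0.40995.
Under exogeneity, PAF = [P(Y=1) − p₀] / P(Y=1).
PAF = (0.40995 − 0.356) / 0.40995 ≈ 0.1316

PAF ≈ 0.132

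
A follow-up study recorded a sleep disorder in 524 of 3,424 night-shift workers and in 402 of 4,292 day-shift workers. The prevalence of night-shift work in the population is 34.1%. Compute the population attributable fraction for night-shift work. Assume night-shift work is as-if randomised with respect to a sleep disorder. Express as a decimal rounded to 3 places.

p₁ = P(outcome | exposed) = 524/3424 = 0.15304
p₀ = P(outcome | unexposed) = 402/4292 = 0.093663
Overall risk P(Y=1) = π·p₁ + (1−π)·p₀ = 0.341×0.15304 + 0.659×0.093663 = 0.11391.
Under exogeneity, PAF = [P(Y=1) − p₀] / P(Y=1).
PAF = (0.11391 − 0.093663) / 0.11391 ≈ 0.1777

PAF ≈ 0.178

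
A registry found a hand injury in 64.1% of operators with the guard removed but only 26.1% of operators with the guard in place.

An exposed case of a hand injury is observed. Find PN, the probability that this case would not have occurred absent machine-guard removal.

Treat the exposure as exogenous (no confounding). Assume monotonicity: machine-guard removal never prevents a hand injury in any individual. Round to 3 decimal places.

PN ≈ 0.593

p₁ = 0.641, p₀ = 0.261.
Under exogeneity and monotonicity, PN = (p₁ − p₀) / p₁.
PN = (0.641 − 0.261) / 0.641 = 0.38 / 0.641 ≈ 0.5928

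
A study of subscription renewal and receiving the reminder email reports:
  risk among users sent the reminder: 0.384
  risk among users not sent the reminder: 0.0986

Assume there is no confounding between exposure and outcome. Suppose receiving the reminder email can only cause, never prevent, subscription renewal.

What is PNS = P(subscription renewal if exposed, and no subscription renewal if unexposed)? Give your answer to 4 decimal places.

PNS ≈ 0.2854

Let p₁ = 0.384, p₀ = 0.0986.
Under exogeneity and monotonicity, PNS = p₁ − p₀.
PNS = 0.384 − 0.0986 = 0.2854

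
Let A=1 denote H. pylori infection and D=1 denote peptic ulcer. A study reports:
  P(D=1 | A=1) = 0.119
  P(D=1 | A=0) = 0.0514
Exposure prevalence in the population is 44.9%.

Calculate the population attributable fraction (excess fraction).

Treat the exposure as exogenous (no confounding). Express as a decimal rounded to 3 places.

PAF ≈ 0.371

Let p₁ = 0.119, p₀ = 0.0514.
Overall risk P(Y=1) = π·p₁ + (1−π)·p₀ = 0.449×0.119 + 0.551×0.0514 = 0.081752.
Under exogeneity, PAF = [P(Y=1) − p₀] / P(Y=1).
PAF = (0.081752 − 0.0514) / 0.081752 ≈ 0.3713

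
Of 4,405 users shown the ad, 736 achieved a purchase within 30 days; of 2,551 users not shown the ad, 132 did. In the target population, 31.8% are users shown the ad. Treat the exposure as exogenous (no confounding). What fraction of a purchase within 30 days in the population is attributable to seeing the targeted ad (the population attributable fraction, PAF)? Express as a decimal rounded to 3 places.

p₁ = P(outcome | exposed) = 736/4405 = 0.16708
p₀ = P(outcome | unexposed) = 132/2551 = 0.051744
Overall risk P(Y=1) = π·p₁ + (1−π)·p₀ = 0.318×0.16708 + 0.682×0.051744 = 0.088422.
Under exogeneity, PAF = [P(Y=1) − p₀] / P(Y=1).
PAF = (0.088422 − 0.051744) / 0.088422 ≈ 0.4148

PAF ≈ 0.415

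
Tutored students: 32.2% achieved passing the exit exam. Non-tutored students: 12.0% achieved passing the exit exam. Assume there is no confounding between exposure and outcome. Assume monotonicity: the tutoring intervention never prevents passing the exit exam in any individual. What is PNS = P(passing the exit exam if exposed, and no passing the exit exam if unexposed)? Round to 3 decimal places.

PNS ≈ 0.202

p₁ = 0.322, p₀ = 0.12.
Under exogeneity and monotonicity, PNS = p₁ − p₀.
PNS = 0.322 − 0.12 = 0.202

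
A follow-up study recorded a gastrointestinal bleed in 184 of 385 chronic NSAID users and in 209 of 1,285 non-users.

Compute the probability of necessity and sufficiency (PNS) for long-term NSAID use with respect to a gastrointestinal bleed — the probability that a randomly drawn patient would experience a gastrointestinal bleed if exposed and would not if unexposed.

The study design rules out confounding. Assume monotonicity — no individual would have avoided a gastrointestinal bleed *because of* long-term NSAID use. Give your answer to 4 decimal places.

p₁ = P(outcome | exposed) = 184/385 = 0.47792
p₀ = P(outcome | unexposed) = 209/1285 = 0.16265
Under exogeneity and monotonicity, PNS = p₁ − p₀.
PNS = 0.47792 − 0.16265 = 0.31528

PNS ≈ 0.3153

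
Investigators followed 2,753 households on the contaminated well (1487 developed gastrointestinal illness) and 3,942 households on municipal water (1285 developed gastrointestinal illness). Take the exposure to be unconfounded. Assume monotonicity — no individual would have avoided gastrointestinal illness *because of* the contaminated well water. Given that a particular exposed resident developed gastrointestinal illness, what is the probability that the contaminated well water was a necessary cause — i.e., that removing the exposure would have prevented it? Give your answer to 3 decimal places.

p₁ = P(outcome | exposed) = 1487/2753 = 0.54014
p₀ = P(outcome | unexposed) = 1285/3942 = 0.32598
Under exogeneity and monotonicity, PN = (p₁ − p₀) / p₁.
PN = (0.54014 − 0.32598) / 0.54014 = 0.21416 / 0.54014 ≈ 0.3965

PN ≈ 0.396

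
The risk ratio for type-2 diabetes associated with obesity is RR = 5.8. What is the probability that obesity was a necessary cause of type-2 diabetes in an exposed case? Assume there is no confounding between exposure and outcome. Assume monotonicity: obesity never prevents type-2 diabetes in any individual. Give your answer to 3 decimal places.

Under exogeneity and monotonicity, PN = (RR − 1) / RR = 1 − 1/RR.
PN = (5.8 − 1) / 5.8 = 4.8 / 5.8 ≈ 0.8276

PN ≈ 0.828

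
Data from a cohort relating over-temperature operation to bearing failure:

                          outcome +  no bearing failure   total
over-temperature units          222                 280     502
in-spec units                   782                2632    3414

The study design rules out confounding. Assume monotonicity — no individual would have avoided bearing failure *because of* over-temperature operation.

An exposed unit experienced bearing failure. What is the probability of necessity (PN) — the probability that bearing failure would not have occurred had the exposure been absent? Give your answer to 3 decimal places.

PN ≈ 0.482

p₁ = P(outcome | exposed) = 222/502 = 0.44223
p₀ = P(outcome | unexposed) = 782/3414 = 0.22906
Under exogeneity and monotonicity, PN = (p₁ − p₀)/p₁.
PN = (0.44223 − 0.22906) / 0.44223 ≈ 0.4820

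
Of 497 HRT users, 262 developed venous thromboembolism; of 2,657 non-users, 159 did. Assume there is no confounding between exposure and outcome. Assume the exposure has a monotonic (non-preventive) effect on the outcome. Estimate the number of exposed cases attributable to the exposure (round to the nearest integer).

p₁ = P(outcome | exposed) = 262/497 = 0.52716
p₀ = P(outcome | unexposed) = 159/2657 = 0.059842
PN = (p₁ − p₀)/p₁ = (0.52716 − 0.059842) / 0.52716 ≈ 0.88648.
Attributable cases ≈ PN × (exposed cases) = 0.88648 × 262 ≈ 232.26.

about 232 cases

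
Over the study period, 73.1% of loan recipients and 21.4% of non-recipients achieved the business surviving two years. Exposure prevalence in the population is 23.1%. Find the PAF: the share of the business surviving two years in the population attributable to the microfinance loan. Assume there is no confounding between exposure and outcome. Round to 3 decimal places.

p₁ = 0.731, p₀ = 0.214.
Overall risk P(Y=1) = π·p₁ + (1−π)·p₀ = 0.231×0.731 + 0.769×0.214 = 0.33343.
Under exogeneity, PAF = [P(Y=1) − p₀] / P(Y=1).
PAF = (0.33343 − 0.214) / 0.33343 ≈ 0.3582

PAF ≈ 0.358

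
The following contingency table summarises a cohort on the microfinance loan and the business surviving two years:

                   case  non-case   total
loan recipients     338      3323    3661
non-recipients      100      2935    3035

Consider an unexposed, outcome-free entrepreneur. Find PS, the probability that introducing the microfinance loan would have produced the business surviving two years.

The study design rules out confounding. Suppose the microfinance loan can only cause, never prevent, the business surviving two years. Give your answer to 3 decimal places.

PS ≈ 0.061

p₁ = P(outcome | exposed) = 338/3661 = 0.092325
p₀ = P(outcome | unexposed) = 100/3035 = 0.032949
Under exogeneity and monotonicity, PS = (p₁ − p₀)/(1 − p₀).
PS = (0.092325 − 0.032949) / 0.96705 ≈ 0.0614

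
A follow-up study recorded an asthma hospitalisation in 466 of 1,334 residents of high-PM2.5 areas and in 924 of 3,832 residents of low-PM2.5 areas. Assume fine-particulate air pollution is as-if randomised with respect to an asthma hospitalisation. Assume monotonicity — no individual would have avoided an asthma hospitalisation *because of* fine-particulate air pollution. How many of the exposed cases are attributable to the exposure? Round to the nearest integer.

p₁ = P(outcome | exposed) = 466/1334 = 0.34933
p₀ = P(outcome | unexposed) = 924/3832 = 0.24113
PN = (p₁ − p₀)/p₁ = (0.34933 − 0.24113) / 0.34933 ≈ 0.30973.
Attributable cases ≈ PN × (exposed cases) = 0.30973 × 466 ≈ 144.34.

about 144 cases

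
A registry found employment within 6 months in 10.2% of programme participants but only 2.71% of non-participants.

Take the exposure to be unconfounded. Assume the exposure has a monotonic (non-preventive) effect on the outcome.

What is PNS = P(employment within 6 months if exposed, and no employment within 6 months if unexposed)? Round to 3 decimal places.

p₁ = 0.102, p₀ = 0.0271.
Under exogeneity and monotonicity, PNS = p₁ − p₀.
PNS = 0.102 − 0.0271 = 0.0749

PNS ≈ 0.075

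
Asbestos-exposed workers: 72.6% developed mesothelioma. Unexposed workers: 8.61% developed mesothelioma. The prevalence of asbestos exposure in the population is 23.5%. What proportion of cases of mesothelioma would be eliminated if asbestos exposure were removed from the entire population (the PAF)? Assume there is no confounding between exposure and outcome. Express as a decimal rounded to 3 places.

p₁ = 0.726, p₀ = 0.0861.
Overall risk P(Y=1) = π·p₁ + (1−π)·p₀ = 0.235×0.726 + 0.765×0.0861 = 0.23648.
Under exogeneity, PAF = [P(Y=1) − p₀] / P(Y=1).
PAF = (0.23648 − 0.0861) / 0.23648 ≈ 0.6359

PAF ≈ 0.636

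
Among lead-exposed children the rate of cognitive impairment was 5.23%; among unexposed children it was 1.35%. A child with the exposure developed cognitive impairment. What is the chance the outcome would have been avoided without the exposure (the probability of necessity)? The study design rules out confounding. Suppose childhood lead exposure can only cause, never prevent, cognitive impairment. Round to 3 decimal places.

p₁ = 0.0523, p₀ = 0.0135.
Under exogeneity and monotonicity, PN = (p₁ − p₀) / p₁.
PN = (0.0523 − 0.0135) / 0.0523 = 0.0388 / 0.0523 ≈ 0.7419

PN ≈ 0.742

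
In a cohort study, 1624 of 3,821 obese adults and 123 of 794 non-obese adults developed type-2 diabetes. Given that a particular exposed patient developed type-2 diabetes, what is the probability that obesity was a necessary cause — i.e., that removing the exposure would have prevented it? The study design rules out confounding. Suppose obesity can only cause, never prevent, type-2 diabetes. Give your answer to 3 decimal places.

p₁ = P(outcome | exposed) = 1624/3821 = 0.42502
p₀ = P(outcome | unexposed) = 123/794 = 0.15491
Under exogeneity and monotonicity, PN = (p₁ − p₀) / p₁.
PN = (0.42502 − 0.15491) / 0.42502 = 0.27011 / 0.42502 ≈ 0.6355

PN ≈ 0.636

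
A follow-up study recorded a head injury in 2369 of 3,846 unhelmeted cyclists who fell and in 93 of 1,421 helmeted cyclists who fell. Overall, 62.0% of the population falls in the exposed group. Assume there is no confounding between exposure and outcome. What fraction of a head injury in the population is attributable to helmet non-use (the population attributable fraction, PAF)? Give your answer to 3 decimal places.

PAF ≈ 0.839

p₁ = P(outcome | exposed) = 2369/3846 = 0.61596
p₀ = P(outcome | unexposed) = 93/1421 = 0.065447
Overall risk P(Y=1) = π·p₁ + (1−π)·p₀ = 0.62×0.61596 + 0.38×0.065447 = 0.40677.
Under exogeneity, PAF = [P(Y=1) − p₀] / P(Y=1).
PAF = (0.40677 − 0.065447) / 0.40677 ≈ 0.8391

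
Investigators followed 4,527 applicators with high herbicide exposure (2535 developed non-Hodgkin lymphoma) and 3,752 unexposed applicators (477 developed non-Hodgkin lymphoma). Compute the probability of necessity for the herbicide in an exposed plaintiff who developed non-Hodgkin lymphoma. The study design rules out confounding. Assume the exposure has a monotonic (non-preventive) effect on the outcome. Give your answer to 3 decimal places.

PN ≈ 0.773

p₁ = P(outcome | exposed) = 2535/4527 = 0.55997
p₀ = P(outcome | unexposed) = 477/3752 = 0.12713
Under exogeneity and monotonicity, PN = (p₁ − p₀) / p₁.
PN = (0.55997 − 0.12713) / 0.55997 = 0.43284 / 0.55997 ≈ 0.7730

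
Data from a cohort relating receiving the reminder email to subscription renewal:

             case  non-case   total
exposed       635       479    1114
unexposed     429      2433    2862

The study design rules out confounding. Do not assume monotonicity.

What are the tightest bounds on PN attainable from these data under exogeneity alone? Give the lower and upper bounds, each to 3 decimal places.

0.737 ≤ PN ≤ 1.000

p₁ = P(outcome | exposed) = 635/1114 = 0.57002
p₀ = P(outcome | unexposed) = 429/2862 = 0.1499
Under exogeneity alone the bounds on PN are max{0,(p₁−p₀)/p₁} ≤ PN ≤ min{1,(1−p₀)/p₁}.
  lower = (p₁ − p₀)/p₁ = 0.42012 / 0.57002 ≈ 0.7370
  upper = min{1, (1 − p₀)/p₁} = 0.8501 / 0.57002 ≈ 1.4914 → capped at 1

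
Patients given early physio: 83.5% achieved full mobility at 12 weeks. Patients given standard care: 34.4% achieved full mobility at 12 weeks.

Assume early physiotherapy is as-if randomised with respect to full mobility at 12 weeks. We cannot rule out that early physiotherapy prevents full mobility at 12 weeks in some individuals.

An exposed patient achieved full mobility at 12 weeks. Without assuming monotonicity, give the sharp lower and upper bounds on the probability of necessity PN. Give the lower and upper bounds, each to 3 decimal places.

p₁ = 0.835, p₀ = 0.344.
Under exogeneity alone the bounds on PN are max{0,(p₁−p₀)/p₁} ≤ PN ≤ min{1,(1−p₀)/p₁}.
  lower = (p₁ − p₀)/p₁ = 0.491 / 0.835 ≈ 0.5880
  upper = min{1, (1 − p₀)/p₁} = 0.656 / 0.835 ≈ 0.7856

0.588 ≤ PN ≤ 0.786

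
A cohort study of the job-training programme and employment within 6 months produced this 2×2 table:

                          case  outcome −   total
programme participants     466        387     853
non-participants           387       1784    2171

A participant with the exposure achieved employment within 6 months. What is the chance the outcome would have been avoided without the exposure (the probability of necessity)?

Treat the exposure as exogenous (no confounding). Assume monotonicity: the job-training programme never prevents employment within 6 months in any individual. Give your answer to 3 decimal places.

PN ≈ 0.674

p₁ = P(outcome | exposed) = 466/853 = 0.54631
p₀ = P(outcome | unexposed) = 387/2171 = 0.17826
Under exogeneity and monotonicity, PN = (p₁ − p₀)/p₁.
PN = (0.54631 − 0.17826) / 0.54631 ≈ 0.6737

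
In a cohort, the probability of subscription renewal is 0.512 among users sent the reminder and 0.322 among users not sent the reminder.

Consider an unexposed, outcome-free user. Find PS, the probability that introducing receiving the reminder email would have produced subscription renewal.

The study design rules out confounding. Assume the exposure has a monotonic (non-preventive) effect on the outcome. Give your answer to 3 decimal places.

PS ≈ 0.280

Let p₁ = 0.512, p₀ = 0.322.
Under exogeneity and monotonicity, PS = (p₁ − p₀) / (1 − p₀).
PS = (0.512 − 0.322) / (1 − 0.322) = 0.19 / 0.678 ≈ 0.2802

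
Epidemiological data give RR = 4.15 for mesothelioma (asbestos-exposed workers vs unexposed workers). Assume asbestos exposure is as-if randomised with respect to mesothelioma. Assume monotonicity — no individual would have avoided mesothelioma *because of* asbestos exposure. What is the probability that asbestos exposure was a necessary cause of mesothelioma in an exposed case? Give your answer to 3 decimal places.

Under exogeneity and monotonicity, PN = (RR − 1) / RR = 1 − 1/RR.
PN = (4.15 − 1) / 4.15 = 3.15 / 4.15 ≈ 0.7590

PN ≈ 0.759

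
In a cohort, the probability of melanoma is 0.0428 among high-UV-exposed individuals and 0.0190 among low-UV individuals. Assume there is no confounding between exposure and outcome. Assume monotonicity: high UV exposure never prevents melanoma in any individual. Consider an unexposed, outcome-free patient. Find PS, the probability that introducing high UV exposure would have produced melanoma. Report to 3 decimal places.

Let p₁ = 0.0428, p₀ = 0.019.
Under exogeneity and monotonicity, PS = (p₁ − p₀) / (1 − p₀).
PS = (0.0428 − 0.019) / (1 − 0.019) = 0.0238 / 0.981 ≈ 0.0243

PS ≈ 0.024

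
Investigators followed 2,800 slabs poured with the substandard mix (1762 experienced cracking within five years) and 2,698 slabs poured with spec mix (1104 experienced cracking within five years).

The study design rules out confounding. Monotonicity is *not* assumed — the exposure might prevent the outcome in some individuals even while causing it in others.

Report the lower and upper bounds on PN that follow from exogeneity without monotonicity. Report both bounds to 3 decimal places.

p₁ = P(outcome | exposed) = 1762/2800 = 0.62929
p₀ = P(outcome | unexposed) = 1104/2698 = 0.40919
Under exogeneity alone the bounds on PN are max{0,(p₁−p₀)/p₁} ≤ PN ≤ min{1,(1−p₀)/p₁}.
  lower = (p₁ − p₀)/p₁ = 0.22009 / 0.62929 ≈ 0.3498
  upper = min{1, (1 − p₀)/p₁} = 0.59081 / 0.62929 ≈ 0.9389

0.350 ≤ PN ≤ 0.939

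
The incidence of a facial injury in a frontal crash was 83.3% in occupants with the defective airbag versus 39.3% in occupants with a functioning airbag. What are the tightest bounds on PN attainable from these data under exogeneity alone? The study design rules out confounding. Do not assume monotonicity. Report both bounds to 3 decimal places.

0.528 ≤ PN ≤ 0.729

p₁ = 0.833, p₀ = 0.393.
Under exogeneity alone the bounds on PN are max{0,(p₁−p₀)/p₁} ≤ PN ≤ min{1,(1−p₀)/p₁}.
  lower = (p₁ − p₀)/p₁ = 0.44 / 0.833 ≈ 0.5282
  upper = min{1, (1 − p₀)/p₁} = 0.607 / 0.833 ≈ 0.7287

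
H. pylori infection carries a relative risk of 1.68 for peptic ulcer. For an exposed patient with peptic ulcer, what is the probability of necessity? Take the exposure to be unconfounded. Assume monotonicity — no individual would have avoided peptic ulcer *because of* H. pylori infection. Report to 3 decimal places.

Under exogeneity and monotonicity, PN = (RR − 1) / RR = 1 − 1/RR.
PN = (1.68 − 1) / 1.68 = 0.68 / 1.68 ≈ 0.4048

PN ≈ 0.405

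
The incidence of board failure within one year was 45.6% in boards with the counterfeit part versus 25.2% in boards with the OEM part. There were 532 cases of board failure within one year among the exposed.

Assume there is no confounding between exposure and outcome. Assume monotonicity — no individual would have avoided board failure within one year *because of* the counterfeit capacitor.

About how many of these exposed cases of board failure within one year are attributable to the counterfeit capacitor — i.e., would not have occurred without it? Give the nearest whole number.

about 238 cases

p₁ = 0.456, p₀ = 0.252.
PN = (p₁ − p₀)/p₁ = (0.456 − 0.252) / 0.456 ≈ 0.44737.
Attributable cases ≈ PN × (exposed cases) = 0.44737 × 532 ≈ 238.00.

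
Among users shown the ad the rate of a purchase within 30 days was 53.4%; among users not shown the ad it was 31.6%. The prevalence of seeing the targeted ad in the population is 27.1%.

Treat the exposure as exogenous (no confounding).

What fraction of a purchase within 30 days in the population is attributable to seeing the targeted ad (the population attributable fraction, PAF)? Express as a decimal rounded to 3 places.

p₁ = 0.534, p₀ = 0.316.
Overall risk P(Y=1) = π·p₁ + (1−π)·p₀ = 0.271×0.534 + 0.729×0.316 = 0.37508.
Under exogeneity, PAF = [P(Y=1) − p₀] / P(Y=1).
PAF = (0.37508 − 0.316) / 0.37508 ≈ 0.1575

PAF ≈ 0.158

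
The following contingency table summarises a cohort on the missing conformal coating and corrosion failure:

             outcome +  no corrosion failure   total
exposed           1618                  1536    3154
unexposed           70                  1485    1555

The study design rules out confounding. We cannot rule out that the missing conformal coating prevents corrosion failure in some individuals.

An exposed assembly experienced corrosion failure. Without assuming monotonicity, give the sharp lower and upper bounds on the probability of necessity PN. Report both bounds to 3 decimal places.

0.912 ≤ PN ≤ 1.000

p₁ = P(outcome | exposed) = 1618/3154 = 0.513
p₀ = P(outcome | unexposed) = 70/1555 = 0.045016
Under exogeneity alone the bounds on PN are max{0,(p₁−p₀)/p₁} ≤ PN ≤ min{1,(1−p₀)/p₁}.
  lower = (p₁ − p₀)/p₁ = 0.46798 / 0.513 ≈ 0.9122
  upper = min{1, (1 − p₀)/p₁} = 0.95498 / 0.513 ≈ 1.8616 → capped at 1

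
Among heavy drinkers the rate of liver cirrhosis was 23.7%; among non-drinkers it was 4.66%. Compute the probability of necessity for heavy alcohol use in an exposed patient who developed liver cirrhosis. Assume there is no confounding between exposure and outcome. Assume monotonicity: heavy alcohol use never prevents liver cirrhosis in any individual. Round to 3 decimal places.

p₁ = 0.237, p₀ = 0.0466.
Under exogeneity and monotonicity, PN = (p₁ − p₀) / p₁.
PN = (0.237 − 0.0466) / 0.237 = 0.1904 / 0.237 ≈ 0.8034

PN ≈ 0.803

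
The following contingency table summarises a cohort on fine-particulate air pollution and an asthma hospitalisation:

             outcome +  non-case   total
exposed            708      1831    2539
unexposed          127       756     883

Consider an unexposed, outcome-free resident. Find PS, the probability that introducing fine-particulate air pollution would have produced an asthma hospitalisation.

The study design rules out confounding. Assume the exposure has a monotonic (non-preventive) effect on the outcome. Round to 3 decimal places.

PS ≈ 0.158

p₁ = P(outcome | exposed) = 708/2539 = 0.27885
p₀ = P(outcome | unexposed) = 127/883 = 0.14383
Under exogeneity and monotonicity, PS = (p₁ − p₀)/(1 − p₀).
PS = (0.27885 − 0.14383) / 0.85617 ≈ 0.1577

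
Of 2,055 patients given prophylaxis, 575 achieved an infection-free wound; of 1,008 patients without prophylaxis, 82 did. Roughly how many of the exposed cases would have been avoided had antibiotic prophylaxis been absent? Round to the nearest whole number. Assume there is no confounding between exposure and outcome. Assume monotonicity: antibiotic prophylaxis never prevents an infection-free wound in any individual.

p₁ = P(outcome | exposed) = 575/2055 = 0.27981
p₀ = P(outcome | unexposed) = 82/1008 = 0.081349
PN = (p₁ − p₀)/p₁ = (0.27981 − 0.081349) / 0.27981 ≈ 0.70927.
Attributable cases ≈ PN × (exposed cases) = 0.70927 × 575 ≈ 407.83.

about 408 cases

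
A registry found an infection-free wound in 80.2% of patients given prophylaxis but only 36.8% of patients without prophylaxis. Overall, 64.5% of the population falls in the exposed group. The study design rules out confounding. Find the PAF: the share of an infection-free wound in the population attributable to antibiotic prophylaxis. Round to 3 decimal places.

PAF ≈ 0.432

p₁ = 0.802, p₀ = 0.368.
Overall risk P(Y=1) = π·p₁ + (1−π)·p₀ = 0.645×0.802 + 0.355×0.368 = 0.64793.
Under exogeneity, PAF = [P(Y=1) − p₀] / P(Y=1).
PAF = (0.64793 − 0.368) / 0.64793 ≈ 0.4320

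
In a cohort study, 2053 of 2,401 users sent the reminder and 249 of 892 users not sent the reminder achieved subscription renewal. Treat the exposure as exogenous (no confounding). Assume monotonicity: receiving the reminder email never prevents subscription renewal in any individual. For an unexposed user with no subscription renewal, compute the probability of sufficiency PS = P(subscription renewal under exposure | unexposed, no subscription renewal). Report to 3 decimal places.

PS ≈ 0.799

p₁ = P(outcome | exposed) = 2053/2401 = 0.85506
p₀ = P(outcome | unexposed) = 249/892 = 0.27915
Under exogeneity and monotonicity, PS = (p₁ − p₀) / (1 − p₀).
PS = (0.85506 − 0.27915) / (1 − 0.27915) = 0.57591 / 0.72085 ≈ 0.7989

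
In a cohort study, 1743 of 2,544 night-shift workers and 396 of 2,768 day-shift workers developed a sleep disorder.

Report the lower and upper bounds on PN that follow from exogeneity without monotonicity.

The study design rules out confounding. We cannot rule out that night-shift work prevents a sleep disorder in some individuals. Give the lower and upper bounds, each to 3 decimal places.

p₁ = P(outcome | exposed) = 1743/2544 = 0.68514
p₀ = P(outcome | unexposed) = 396/2768 = 0.14306
Under exogeneity alone the bounds on PN are max{0,(p₁−p₀)/p₁} ≤ PN ≤ min{1,(1−p₀)/p₁}.
  lower = (p₁ − p₀)/p₁ = 0.54208 / 0.68514 ≈ 0.7912
  upper = min{1, (1 − p₀)/p₁} = 0.85694 / 0.68514 ≈ 1.2507 → capped at 1

0.791 ≤ PN ≤ 1.000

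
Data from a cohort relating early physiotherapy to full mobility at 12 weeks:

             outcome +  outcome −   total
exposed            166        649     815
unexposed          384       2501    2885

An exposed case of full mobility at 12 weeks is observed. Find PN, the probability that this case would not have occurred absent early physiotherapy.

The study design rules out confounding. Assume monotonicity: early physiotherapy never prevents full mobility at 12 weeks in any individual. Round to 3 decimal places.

PN ≈ 0.347

p₁ = P(outcome | exposed) = 166/815 = 0.20368
p₀ = P(outcome | unexposed) = 384/2885 = 0.1331
Under exogeneity and monotonicity, PN = (p₁ − p₀) / p₁.
PN = (0.20368 − 0.1331) / 0.20368 = 0.070579 / 0.20368 ≈ 0.3465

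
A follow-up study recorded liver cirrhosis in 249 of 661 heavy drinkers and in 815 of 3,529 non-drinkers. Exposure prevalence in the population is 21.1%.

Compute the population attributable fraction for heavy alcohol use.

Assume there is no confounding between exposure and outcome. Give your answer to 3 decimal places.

PAF ≈ 0.118

p₁ = P(outcome | exposed) = 249/661 = 0.3767
p₀ = P(outcome | unexposed) = 815/3529 = 0.23094
Overall risk P(Y=1) = π·p₁ + (1−π)·p₀ = 0.211×0.3767 + 0.789×0.23094 = 0.2617.
Under exogeneity, PAF = [P(Y=1) − p₀] / P(Y=1).
PAF = (0.2617 − 0.23094) / 0.2617 ≈ 0.1175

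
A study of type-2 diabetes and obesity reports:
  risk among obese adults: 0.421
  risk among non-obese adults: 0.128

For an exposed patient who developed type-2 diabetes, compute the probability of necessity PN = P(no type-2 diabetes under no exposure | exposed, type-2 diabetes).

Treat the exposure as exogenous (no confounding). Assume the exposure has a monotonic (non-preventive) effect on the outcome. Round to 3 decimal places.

Let p₁ = 0.421, p₀ = 0.128.
Under exogeneity and monotonicity, PN = (p₁ − p₀) / p₁.
PN = (0.421 − 0.128) / 0.421 = 0.293 / 0.421 ≈ 0.6960

PN ≈ 0.696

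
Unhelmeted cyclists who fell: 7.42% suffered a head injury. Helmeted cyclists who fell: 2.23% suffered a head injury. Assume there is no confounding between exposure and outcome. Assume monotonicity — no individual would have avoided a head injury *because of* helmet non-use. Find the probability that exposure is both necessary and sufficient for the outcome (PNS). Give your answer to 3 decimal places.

p₁ = 0.0742, p₀ = 0.0223.
Under exogeneity and monotonicity, PNS = p₁ − p₀.
PNS = 0.0742 − 0.0223 = 0.0519

PNS ≈ 0.052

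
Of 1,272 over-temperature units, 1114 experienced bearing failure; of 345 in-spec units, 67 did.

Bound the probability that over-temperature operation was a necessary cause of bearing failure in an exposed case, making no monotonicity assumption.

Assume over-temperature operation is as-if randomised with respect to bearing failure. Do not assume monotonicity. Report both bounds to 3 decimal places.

p₁ = P(outcome | exposed) = 1114/1272 = 0.87579
p₀ = P(outcome | unexposed) = 67/345 = 0.1942
Under exogeneity alone the bounds on PN are max{0,(p₁−p₀)/p₁} ≤ PN ≤ min{1,(1−p₀)/p₁}.
  lower = (p₁ − p₀)/p₁ = 0.68158 / 0.87579 ≈ 0.7783
  upper = min{1, (1 − p₀)/p₁} = 0.8058 / 0.87579 ≈ 0.9201

0.778 ≤ PN ≤ 0.920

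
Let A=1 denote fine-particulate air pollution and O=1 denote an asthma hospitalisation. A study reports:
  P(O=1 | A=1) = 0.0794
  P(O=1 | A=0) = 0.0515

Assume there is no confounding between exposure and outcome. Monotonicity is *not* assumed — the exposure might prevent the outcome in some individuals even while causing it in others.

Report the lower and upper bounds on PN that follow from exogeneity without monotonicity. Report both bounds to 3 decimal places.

Let p₁ = 0.0794, p₀ = 0.0515.
Under exogeneity alone the bounds on PN are max{0,(p₁−p₀)/p₁} ≤ PN ≤ min{1,(1−p₀)/p₁}.
  lower = (p₁ − p₀)/p₁ = 0.0279 / 0.0794 ≈ 0.3514
  upper = min{1, (1 − p₀)/p₁} = 0.9485 / 0.0794 ≈ 11.9458 → capped at 1

0.351 ≤ PN ≤ 1.000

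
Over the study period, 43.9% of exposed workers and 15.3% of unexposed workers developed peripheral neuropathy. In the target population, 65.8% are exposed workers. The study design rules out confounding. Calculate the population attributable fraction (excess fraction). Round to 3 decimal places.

PAF ≈ 0.552

p₁ = 0.439, p₀ = 0.153.
Overall risk P(Y=1) = π·p₁ + (1−π)·p₀ = 0.658×0.439 + 0.342×0.153 = 0.34119.
Under exogeneity, PAF = [P(Y=1) − p₀] / P(Y=1).
PAF = (0.34119 − 0.153) / 0.34119 ≈ 0.5516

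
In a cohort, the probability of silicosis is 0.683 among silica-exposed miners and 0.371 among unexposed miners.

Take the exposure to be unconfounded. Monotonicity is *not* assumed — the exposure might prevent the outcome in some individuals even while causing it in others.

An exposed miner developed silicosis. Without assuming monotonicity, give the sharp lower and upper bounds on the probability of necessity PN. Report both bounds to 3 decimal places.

0.457 ≤ PN ≤ 0.921

Let p₁ = 0.683, p₀ = 0.371.
Under exogeneity alone the bounds on PN are max{0,(p₁−p₀)/p₁} ≤ PN ≤ min{1,(1−p₀)/p₁}.
  lower = (p₁ − p₀)/p₁ = 0.312 / 0.683 ≈ 0.4568
  upper = min{1, (1 − p₀)/p₁} = 0.629 / 0.683 ≈ 0.9209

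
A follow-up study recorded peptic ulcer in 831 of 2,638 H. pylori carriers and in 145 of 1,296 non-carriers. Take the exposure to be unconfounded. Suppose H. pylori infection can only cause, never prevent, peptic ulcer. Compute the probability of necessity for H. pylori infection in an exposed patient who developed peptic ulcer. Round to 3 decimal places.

PN ≈ 0.645

p₁ = P(outcome | exposed) = 831/2638 = 0.31501
p₀ = P(outcome | unexposed) = 145/1296 = 0.11188
Under exogeneity and monotonicity, PN = (p₁ − p₀) / p₁.
PN = (0.31501 − 0.11188) / 0.31501 = 0.20313 / 0.31501 ≈ 0.6448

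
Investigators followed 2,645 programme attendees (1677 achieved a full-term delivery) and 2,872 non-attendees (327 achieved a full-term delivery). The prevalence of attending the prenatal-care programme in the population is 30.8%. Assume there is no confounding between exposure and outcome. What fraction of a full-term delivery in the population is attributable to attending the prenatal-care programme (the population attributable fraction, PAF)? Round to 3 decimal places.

p₁ = P(outcome | exposed) = 1677/2645 = 0.63403
p₀ = P(outcome | unexposed) = 327/2872 = 0.11386
Overall risk P(Y=1) = π·p₁ + (1−π)·p₀ = 0.308×0.63403 + 0.692×0.11386 = 0.27407.
Under exogeneity, PAF = [P(Y=1) − p₀] / P(Y=1).
PAF = (0.27407 − 0.11386) / 0.27407 ≈ 0.5846

PAF ≈ 0.585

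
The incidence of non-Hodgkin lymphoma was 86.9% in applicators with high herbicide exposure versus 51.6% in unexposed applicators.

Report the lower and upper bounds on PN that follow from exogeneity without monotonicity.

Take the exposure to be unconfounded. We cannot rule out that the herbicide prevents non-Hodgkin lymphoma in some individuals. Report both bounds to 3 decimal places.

0.406 ≤ PN ≤ 0.557

p₁ = 0.869, p₀ = 0.516.
Under exogeneity alone the bounds on PN are max{0,(p₁−p₀)/p₁} ≤ PN ≤ min{1,(1−p₀)/p₁}.
  lower = (p₁ − p₀)/p₁ = 0.353 / 0.869 ≈ 0.4062
  upper = min{1, (1 − p₀)/p₁} = 0.484 / 0.869 ≈ 0.5570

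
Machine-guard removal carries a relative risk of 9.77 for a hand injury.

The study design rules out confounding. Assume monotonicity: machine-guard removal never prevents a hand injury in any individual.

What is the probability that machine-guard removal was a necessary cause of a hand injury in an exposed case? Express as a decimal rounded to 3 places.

PN ≈ 0.898

Under exogeneity and monotonicity, PN = (RR − 1) / RR = 1 − 1/RR.
PN = (9.77 − 1) / 9.77 = 8.77 / 9.77 ≈ 0.8976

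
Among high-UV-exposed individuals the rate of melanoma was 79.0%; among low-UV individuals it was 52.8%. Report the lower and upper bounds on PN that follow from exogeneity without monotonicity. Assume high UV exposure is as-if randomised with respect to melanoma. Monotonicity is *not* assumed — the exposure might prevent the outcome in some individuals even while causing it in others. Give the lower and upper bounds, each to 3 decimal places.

0.332 ≤ PN ≤ 0.597

p₁ = 0.79, p₀ = 0.528.
Under exogeneity alone the bounds on PN are max{0,(p₁−p₀)/p₁} ≤ PN ≤ min{1,(1−p₀)/p₁}.
  lower = (p₁ − p₀)/p₁ = 0.262 / 0.79 ≈ 0.3316
  upper = min{1, (1 − p₀)/p₁} = 0.472 / 0.79 ≈ 0.5975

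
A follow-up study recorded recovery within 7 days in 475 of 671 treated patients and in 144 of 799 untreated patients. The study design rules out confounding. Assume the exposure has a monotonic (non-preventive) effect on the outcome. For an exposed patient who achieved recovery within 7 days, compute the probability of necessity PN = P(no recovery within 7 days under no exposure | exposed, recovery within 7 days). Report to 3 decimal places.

p₁ = P(outcome | exposed) = 475/671 = 0.7079
p₀ = P(outcome | unexposed) = 144/799 = 0.18023
Under exogeneity and monotonicity, PN = (p₁ − p₀) / p₁.
PN = (0.7079 − 0.18023) / 0.7079 = 0.52767 / 0.7079 ≈ 0.7454

PN ≈ 0.745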